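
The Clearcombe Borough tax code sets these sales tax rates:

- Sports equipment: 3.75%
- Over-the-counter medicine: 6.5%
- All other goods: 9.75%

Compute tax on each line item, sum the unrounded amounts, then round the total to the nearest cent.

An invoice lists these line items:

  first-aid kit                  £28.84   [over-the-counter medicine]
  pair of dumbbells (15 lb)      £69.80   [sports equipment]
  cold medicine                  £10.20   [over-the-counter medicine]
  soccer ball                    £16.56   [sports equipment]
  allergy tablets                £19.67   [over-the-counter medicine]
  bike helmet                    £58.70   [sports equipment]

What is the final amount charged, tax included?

£213.03

First-aid kit £28.84: over-the-counter medicine → 6.5% → £1.8746
Pair of dumbbells (15 lb) £69.80: sports equipment → 3.75% → £2.6175
Cold medicine £10.20: over-the-counter medicine → 6.5% → £0.663
Soccer ball £16.56: sports equipment → 3.75% → £0.621
Allergy tablets £19.67: over-the-counter medicine → 6.5% → £1.27855
Bike helmet £58.70: sports equipment → 3.75% → £2.20125
Subtotal = £203.77; unrounded tax = £9.2559 → £9.26; total due = £213.03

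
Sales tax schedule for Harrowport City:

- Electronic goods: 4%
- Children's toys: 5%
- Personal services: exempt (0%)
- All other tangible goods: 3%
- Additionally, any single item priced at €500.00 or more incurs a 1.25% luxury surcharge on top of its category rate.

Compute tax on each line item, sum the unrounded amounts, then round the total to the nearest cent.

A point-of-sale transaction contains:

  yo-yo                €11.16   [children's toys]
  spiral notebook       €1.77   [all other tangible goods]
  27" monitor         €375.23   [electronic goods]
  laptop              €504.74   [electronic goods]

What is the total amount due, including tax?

Yo-yo €11.16: children's toys → 5% → €0.558
Spiral notebook €1.77: all other tangible goods → 3% → €0.0531
27" monitor €375.23: electronic goods → 4% → €15.0092
Laptop €504.74: electronic goods → 4% + 1.25% surcharge = 5.25% → €26.49885
Subtotal = €892.90; unrounded tax = €42.11915 → €42.12; total due = €935.02

€935.02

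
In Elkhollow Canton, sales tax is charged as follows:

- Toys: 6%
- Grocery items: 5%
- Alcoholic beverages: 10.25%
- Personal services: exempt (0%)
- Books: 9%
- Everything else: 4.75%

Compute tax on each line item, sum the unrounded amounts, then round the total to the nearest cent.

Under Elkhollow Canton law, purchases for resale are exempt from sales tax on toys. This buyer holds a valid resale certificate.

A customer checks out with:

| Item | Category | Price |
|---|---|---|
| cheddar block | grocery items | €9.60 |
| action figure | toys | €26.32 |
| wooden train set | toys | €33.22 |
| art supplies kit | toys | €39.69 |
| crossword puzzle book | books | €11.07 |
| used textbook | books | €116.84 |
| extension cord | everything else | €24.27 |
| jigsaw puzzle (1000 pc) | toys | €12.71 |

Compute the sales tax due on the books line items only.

€11.51

Crossword puzzle book €11.07: books → 9% → €0.9963
Used textbook €116.84: books → 9% → €10.5156
Tax on books: unrounded sum = €11.5119 → €11.51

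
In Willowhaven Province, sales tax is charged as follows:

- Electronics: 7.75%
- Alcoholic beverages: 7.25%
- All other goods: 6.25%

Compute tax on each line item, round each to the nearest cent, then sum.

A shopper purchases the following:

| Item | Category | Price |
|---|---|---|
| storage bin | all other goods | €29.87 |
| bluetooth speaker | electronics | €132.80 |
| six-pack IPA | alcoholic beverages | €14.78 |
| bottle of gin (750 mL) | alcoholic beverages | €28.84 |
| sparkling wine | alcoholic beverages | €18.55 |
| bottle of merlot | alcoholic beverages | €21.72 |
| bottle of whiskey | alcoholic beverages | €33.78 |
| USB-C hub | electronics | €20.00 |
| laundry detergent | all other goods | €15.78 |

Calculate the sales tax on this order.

€23.22

Storage bin €29.87: all other goods → 6.25% → €1.87
Bluetooth speaker €132.80: electronics → 7.75% → €10.29
Six-pack IPA €14.78: alcoholic beverages → 7.25% → €1.07
Bottle of gin (750 mL) €28.84: alcoholic beverages → 7.25% → €2.09
Sparkling wine €18.55: alcoholic beverages → 7.25% → €1.34
Bottle of merlot €21.72: alcoholic beverages → 7.25% → €1.57
Bottle of whiskey €33.78: alcoholic beverages → 7.25% → €2.45
USB-C hub €20.00: electronics → 7.75% → €1.55
Laundry detergent €15.78: all other goods → 6.25% → €0.99
Total tax = €1.87 + €10.29 + €1.07 + €2.09 + €1.34 + €1.57 + €2.45 + €1.55 + €0.99 = €23.22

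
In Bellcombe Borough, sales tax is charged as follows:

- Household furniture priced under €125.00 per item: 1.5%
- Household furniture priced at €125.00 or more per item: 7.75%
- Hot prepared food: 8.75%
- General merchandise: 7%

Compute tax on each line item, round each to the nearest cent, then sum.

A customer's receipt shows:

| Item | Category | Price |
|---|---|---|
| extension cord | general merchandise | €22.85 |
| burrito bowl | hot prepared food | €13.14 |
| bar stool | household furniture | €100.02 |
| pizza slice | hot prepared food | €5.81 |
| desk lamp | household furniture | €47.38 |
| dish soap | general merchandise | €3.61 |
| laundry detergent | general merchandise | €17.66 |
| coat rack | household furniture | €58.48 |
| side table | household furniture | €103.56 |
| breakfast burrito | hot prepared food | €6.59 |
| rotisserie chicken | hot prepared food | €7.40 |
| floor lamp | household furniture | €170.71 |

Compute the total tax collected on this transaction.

€23.85

Extension cord €22.85: general merchandise → 7% → €1.60
Burrito bowl €13.14: hot prepared food → 8.75% → €1.15
Bar stool €100.02: household furniture, under €125.00 → 1.5% → €1.50
Pizza slice €5.81: hot prepared food → 8.75% → €0.51
Desk lamp €47.38: household furniture, under €125.00 → 1.5% → €0.71
Dish soap €3.61: general merchandise → 7% → €0.25
Laundry detergent €17.66: general merchandise → 7% → €1.24
Coat rack €58.48: household furniture, under €125.00 → 1.5% → €0.88
Side table €103.56: household furniture, under €125.00 → 1.5% → €1.55
Breakfast burrito €6.59: hot prepared food → 8.75% → €0.58
Rotisserie chicken €7.40: hot prepared food → 8.75% → €0.65
Floor lamp €170.71: household furniture, €125.00 or more → 7.75% → €13.23
Total tax = €1.60 + €1.15 + €1.50 + €0.51 + €0.71 + €0.25 + €1.24 + €0.88 + €1.55 + €0.58 + €0.65 + €13.23 = €23.85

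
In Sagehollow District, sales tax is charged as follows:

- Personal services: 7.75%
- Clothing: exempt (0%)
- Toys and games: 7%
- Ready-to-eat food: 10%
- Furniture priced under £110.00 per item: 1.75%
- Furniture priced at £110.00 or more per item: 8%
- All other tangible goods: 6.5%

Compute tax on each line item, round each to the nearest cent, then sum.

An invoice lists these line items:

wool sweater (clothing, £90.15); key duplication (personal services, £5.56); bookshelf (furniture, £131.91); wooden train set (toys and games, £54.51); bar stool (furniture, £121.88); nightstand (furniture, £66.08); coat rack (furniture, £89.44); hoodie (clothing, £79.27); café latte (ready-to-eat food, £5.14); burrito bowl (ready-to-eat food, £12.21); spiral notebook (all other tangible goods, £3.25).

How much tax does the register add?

Wool sweater £90.15: clothing → 0% → £0.00
Key duplication £5.56: personal services → 7.75% → £0.43
Bookshelf £131.91: furniture, £110.00 or more → 8% → £10.55
Wooden train set £54.51: toys and games → 7% → £3.82
Bar stool £121.88: furniture, £110.00 or more → 8% → £9.75
Nightstand £66.08: furniture, under £110.00 → 1.75% → £1.16
Coat rack £89.44: furniture, under £110.00 → 1.75% → £1.57
Hoodie £79.27: clothing → 0% → £0.00
Café latte £5.14: ready-to-eat food → 10% → £0.51
Burrito bowl £12.21: ready-to-eat food → 10% → £1.22
Spiral notebook £3.25: all other tangible goods → 6.5% → £0.21
Total tax = £0.43 + £10.55 + £3.82 + £9.75 + £1.16 + £1.57 + £0.51 + £1.22 + £0.21 = £29.22

£29.22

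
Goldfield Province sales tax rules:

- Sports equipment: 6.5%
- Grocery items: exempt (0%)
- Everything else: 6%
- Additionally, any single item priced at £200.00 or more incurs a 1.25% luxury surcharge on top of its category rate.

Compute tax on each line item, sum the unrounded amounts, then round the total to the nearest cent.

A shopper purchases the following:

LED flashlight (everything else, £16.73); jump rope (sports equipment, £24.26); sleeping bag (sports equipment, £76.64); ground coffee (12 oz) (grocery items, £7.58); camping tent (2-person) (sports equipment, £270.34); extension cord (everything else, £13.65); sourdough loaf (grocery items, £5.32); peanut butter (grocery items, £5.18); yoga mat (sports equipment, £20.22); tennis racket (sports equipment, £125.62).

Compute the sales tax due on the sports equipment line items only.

£36.99

Jump rope £24.26: sports equipment → 6.5% → £1.5769
Sleeping bag £76.64: sports equipment → 6.5% → £4.9816
Camping tent (2-person) £270.34: sports equipment → 6.5% + 1.25% surcharge = 7.75% → £20.95135
Yoga mat £20.22: sports equipment → 6.5% → £1.3143
Tennis racket £125.62: sports equipment → 6.5% → £8.1653
Tax on sports equipment: unrounded sum = £36.98945 → £36.99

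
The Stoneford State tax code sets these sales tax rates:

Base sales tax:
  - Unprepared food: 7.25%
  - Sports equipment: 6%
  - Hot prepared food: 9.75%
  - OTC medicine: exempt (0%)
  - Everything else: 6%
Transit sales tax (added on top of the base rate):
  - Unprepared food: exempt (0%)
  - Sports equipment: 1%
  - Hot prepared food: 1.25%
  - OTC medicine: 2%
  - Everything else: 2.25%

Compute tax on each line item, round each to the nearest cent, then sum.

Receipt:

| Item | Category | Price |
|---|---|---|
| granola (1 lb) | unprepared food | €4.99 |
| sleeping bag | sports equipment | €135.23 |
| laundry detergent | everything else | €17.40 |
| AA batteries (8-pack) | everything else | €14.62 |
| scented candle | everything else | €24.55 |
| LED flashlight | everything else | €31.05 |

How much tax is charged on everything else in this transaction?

€7.24

Laundry detergent €17.40: everything else → 6% + 2.25% transit = 8.25% → €1.44
AA batteries (8-pack) €14.62: everything else → 6% + 2.25% transit = 8.25% → €1.21
Scented candle €24.55: everything else → 6% + 2.25% transit = 8.25% → €2.03
LED flashlight €31.05: everything else → 6% + 2.25% transit = 8.25% → €2.56
Tax on everything else = €1.44 + €1.21 + €2.03 + €2.56 = €7.24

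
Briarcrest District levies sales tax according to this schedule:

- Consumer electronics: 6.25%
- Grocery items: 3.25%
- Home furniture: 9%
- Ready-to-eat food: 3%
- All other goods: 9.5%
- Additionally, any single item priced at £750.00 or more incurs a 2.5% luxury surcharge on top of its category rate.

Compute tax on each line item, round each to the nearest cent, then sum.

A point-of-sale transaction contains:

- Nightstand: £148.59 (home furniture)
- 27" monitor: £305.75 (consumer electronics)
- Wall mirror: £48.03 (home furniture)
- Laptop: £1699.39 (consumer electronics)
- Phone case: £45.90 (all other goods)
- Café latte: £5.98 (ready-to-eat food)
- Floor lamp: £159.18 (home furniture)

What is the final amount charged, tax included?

£2617.19

Nightstand £148.59: home furniture → 9% → £13.37
27" monitor £305.75: consumer electronics → 6.25% → £19.11
Wall mirror £48.03: home furniture → 9% → £4.32
Laptop £1699.39: consumer electronics → 6.25% + 2.5% surcharge = 8.75% → £148.70
Phone case £45.90: all other goods → 9.5% → £4.36
Café latte £5.98: ready-to-eat food → 3% → £0.18
Floor lamp £159.18: home furniture → 9% → £14.33
Subtotal = £2412.82; tax = £204.37; total due = £2617.19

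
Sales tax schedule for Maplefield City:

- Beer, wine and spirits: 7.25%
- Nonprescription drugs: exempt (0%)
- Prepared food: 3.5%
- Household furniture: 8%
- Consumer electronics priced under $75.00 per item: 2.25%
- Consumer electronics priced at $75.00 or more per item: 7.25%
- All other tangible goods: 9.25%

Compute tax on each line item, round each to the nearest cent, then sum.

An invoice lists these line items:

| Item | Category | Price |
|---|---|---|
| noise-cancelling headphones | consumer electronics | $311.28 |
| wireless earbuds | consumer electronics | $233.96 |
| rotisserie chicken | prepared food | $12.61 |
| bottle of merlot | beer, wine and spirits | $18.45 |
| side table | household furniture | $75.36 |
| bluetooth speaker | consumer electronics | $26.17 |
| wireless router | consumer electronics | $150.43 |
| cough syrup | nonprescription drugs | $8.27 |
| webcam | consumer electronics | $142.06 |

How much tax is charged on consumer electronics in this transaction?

$61.33

Noise-cancelling headphones $311.28: consumer electronics, $75.00 or more → 7.25% → $22.57
Wireless earbuds $233.96: consumer electronics, $75.00 or more → 7.25% → $16.96
Bluetooth speaker $26.17: consumer electronics, under $75.00 → 2.25% → $0.59
Wireless router $150.43: consumer electronics, $75.00 or more → 7.25% → $10.91
Webcam $142.06: consumer electronics, $75.00 or more → 7.25% → $10.30
Tax on consumer electronics = $22.57 + $16.96 + $0.59 + $10.91 + $10.30 = $61.33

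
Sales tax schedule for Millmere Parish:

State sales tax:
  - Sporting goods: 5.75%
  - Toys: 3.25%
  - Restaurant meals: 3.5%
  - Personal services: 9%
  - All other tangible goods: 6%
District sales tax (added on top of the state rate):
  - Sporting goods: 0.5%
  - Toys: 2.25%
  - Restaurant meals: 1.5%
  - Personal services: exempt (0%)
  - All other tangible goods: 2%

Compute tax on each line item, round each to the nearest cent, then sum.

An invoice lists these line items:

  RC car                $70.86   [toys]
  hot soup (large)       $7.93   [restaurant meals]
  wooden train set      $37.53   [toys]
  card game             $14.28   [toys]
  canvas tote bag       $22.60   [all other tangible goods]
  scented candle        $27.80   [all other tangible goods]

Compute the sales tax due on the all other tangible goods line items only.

$4.03

Canvas tote bag $22.60: all other tangible goods → 6% + 2% district = 8% → $1.81
Scented candle $27.80: all other tangible goods → 6% + 2% district = 8% → $2.22
Tax on all other tangible goods = $1.81 + $2.22 = $4.03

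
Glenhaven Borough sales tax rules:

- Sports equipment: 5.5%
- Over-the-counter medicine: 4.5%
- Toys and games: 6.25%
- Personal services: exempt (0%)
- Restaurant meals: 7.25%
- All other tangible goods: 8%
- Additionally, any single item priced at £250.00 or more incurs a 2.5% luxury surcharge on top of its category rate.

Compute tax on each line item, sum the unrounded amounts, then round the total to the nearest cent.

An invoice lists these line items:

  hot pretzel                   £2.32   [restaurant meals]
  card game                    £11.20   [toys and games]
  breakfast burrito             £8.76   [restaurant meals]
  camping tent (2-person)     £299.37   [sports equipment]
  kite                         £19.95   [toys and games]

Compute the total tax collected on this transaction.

£26.70

Hot pretzel £2.32: restaurant meals → 7.25% → £0.1682
Card game £11.20: toys and games → 6.25% → £0.70
Breakfast burrito £8.76: restaurant meals → 7.25% → £0.6351
Camping tent (2-person) £299.37: sports equipment → 5.5% + 2.5% surcharge = 8% → £23.9496
Kite £19.95: toys and games → 6.25% → £1.246875
Unrounded tax sum = £26.699775 → £26.70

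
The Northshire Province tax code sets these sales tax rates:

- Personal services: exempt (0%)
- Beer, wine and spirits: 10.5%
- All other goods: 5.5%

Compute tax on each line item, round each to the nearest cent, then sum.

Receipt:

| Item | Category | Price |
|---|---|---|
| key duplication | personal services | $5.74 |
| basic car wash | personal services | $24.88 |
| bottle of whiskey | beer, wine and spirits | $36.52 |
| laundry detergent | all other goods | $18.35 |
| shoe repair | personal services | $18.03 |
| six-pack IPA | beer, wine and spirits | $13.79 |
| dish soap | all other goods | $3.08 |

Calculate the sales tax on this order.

Key duplication $5.74: personal services → 0% → $0.00
Basic car wash $24.88: personal services → 0% → $0.00
Bottle of whiskey $36.52: beer, wine and spirits → 10.5% → $3.83
Laundry detergent $18.35: all other goods → 5.5% → $1.01
Shoe repair $18.03: personal services → 0% → $0.00
Six-pack IPA $13.79: beer, wine and spirits → 10.5% → $1.45
Dish soap $3.08: all other goods → 5.5% → $0.17
Total tax = $3.83 + $1.01 + $1.45 + $0.17 = $6.46

$6.46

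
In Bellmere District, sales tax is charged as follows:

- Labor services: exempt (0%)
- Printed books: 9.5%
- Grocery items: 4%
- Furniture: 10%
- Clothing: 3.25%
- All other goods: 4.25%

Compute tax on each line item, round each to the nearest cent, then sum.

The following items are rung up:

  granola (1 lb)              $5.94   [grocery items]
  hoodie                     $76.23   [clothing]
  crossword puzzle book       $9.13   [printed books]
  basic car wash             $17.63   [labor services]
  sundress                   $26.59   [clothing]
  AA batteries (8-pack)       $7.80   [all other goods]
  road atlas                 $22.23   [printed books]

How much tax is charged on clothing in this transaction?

Hoodie $76.23: clothing → 3.25% → $2.48
Sundress $26.59: clothing → 3.25% → $0.86
Tax on clothing = $2.48 + $0.86 = $3.34

$3.34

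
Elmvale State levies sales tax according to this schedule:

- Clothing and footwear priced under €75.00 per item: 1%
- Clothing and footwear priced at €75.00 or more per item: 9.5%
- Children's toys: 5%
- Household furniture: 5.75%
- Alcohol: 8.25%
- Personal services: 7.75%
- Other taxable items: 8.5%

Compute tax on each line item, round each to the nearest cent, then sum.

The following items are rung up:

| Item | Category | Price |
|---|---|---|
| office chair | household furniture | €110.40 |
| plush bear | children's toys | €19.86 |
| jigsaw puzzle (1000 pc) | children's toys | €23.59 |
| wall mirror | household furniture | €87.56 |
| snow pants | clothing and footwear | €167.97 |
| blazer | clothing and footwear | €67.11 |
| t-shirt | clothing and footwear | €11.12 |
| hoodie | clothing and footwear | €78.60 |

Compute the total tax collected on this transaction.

€37.76

Office chair €110.40: household furniture → 5.75% → €6.35
Plush bear €19.86: children's toys → 5% → €0.99
Jigsaw puzzle (1000 pc) €23.59: children's toys → 5% → €1.18
Wall mirror €87.56: household furniture → 5.75% → €5.03
Snow pants €167.97: clothing and footwear, €75.00 or more → 9.5% → €15.96
Blazer €67.11: clothing and footwear, under €75.00 → 1% → €0.67
T-shirt €11.12: clothing and footwear, under €75.00 → 1% → €0.11
Hoodie €78.60: clothing and footwear, €75.00 or more → 9.5% → €7.47
Total tax = €6.35 + €0.99 + €1.18 + €5.03 + €15.96 + €0.67 + €0.11 + €7.47 = €37.76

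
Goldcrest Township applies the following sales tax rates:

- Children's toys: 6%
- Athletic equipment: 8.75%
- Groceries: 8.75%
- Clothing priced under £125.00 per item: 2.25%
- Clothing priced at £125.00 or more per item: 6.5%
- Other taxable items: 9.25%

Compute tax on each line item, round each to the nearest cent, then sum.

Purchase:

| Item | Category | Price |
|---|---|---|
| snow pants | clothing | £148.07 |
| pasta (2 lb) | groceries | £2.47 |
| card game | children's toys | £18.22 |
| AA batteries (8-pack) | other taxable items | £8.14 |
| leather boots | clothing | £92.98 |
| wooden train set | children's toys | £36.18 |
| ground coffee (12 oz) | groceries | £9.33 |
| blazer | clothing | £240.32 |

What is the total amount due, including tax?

Snow pants £148.07: clothing, £125.00 or more → 6.5% → £9.62
Pasta (2 lb) £2.47: groceries → 8.75% → £0.22
Card game £18.22: children's toys → 6% → £1.09
AA batteries (8-pack) £8.14: other taxable items → 9.25% → £0.75
Leather boots £92.98: clothing, under £125.00 → 2.25% → £2.09
Wooden train set £36.18: children's toys → 6% → £2.17
Ground coffee (12 oz) £9.33: groceries → 8.75% → £0.82
Blazer £240.32: clothing, £125.00 or more → 6.5% → £15.62
Subtotal = £555.71; tax = £32.38; total due = £588.09

£588.09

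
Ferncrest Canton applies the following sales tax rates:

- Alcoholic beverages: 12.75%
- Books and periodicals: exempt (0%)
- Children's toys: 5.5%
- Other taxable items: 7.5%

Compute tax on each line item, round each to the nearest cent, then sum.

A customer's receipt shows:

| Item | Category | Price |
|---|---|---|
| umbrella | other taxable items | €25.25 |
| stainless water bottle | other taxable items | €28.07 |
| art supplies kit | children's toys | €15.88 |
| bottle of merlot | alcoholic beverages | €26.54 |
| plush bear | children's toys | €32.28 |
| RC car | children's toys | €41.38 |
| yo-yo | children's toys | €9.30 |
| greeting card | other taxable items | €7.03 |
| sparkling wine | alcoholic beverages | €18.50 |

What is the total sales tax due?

Umbrella €25.25: other taxable items → 7.5% → €1.89
Stainless water bottle €28.07: other taxable items → 7.5% → €2.11
Art supplies kit €15.88: children's toys → 5.5% → €0.87
Bottle of merlot €26.54: alcoholic beverages → 12.75% → €3.38
Plush bear €32.28: children's toys → 5.5% → €1.78
RC car €41.38: children's toys → 5.5% → €2.28
Yo-yo €9.30: children's toys → 5.5% → €0.51
Greeting card €7.03: other taxable items → 7.5% → €0.53
Sparkling wine €18.50: alcoholic beverages → 12.75% → €2.36
Total tax = €1.89 + €2.11 + €0.87 + €3.38 + €1.78 + €2.28 + €0.51 + €0.53 + €2.36 = €15.71

€15.71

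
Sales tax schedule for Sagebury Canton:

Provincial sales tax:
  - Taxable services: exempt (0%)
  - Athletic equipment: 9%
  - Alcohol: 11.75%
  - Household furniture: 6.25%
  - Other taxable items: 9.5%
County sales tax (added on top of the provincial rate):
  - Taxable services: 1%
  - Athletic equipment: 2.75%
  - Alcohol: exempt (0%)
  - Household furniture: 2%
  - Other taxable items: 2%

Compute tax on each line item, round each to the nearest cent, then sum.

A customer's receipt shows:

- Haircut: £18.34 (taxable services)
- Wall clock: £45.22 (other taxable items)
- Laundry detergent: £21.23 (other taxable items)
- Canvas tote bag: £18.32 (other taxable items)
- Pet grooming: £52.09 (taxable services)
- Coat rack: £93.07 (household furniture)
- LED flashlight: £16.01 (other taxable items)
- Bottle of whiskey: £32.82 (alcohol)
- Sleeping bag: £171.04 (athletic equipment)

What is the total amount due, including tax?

£512.07

Haircut £18.34: taxable services → 0% + 1% county = 1% → £0.18
Wall clock £45.22: other taxable items → 9.5% + 2% county = 11.5% → £5.20
Laundry detergent £21.23: other taxable items → 9.5% + 2% county = 11.5% → £2.44
Canvas tote bag £18.32: other taxable items → 9.5% + 2% county = 11.5% → £2.11
Pet grooming £52.09: taxable services → 0% + 1% county = 1% → £0.52
Coat rack £93.07: household furniture → 6.25% + 2% county = 8.25% → £7.68
LED flashlight £16.01: other taxable items → 9.5% + 2% county = 11.5% → £1.84
Bottle of whiskey £32.82: alcohol → 11.75% + 0% county = 11.75% → £3.86
Sleeping bag £171.04: athletic equipment → 9% + 2.75% county = 11.75% → £20.10
Subtotal = £468.14; tax = £43.93; total due = £512.07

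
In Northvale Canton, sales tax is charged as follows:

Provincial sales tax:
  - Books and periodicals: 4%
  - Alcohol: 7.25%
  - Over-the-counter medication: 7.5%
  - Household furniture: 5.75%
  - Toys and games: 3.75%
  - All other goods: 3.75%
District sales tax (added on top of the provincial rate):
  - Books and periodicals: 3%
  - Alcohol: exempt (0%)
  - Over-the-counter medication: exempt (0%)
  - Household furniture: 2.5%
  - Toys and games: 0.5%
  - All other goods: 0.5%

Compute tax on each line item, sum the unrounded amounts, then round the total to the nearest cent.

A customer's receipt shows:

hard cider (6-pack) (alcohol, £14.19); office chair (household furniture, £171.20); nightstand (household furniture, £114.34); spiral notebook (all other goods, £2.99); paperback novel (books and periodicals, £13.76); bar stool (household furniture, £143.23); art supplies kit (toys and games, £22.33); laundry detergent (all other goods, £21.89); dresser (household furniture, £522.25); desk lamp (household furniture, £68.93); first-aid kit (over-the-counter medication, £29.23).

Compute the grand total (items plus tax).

£1214.68

Hard cider (6-pack) £14.19: alcohol → 7.25% + 0% district = 7.25% → £1.028775
Office chair £171.20: household furniture → 5.75% + 2.5% district = 8.25% → £14.124
Nightstand £114.34: household furniture → 5.75% + 2.5% district = 8.25% → £9.43305
Spiral notebook £2.99: all other goods → 3.75% + 0.5% district = 4.25% → £0.127075
Paperback novel £13.76: books and periodicals → 4% + 3% district = 7% → £0.9632
Bar stool £143.23: household furniture → 5.75% + 2.5% district = 8.25% → £11.816475
Art supplies kit £22.33: toys and games → 3.75% + 0.5% district = 4.25% → £0.949025
Laundry detergent £21.89: all other goods → 3.75% + 0.5% district = 4.25% → £0.930325
Dresser £522.25: household furniture → 5.75% + 2.5% district = 8.25% → £43.085625
Desk lamp £68.93: household furniture → 5.75% + 2.5% district = 8.25% → £5.686725
First-aid kit £29.23: over-the-counter medication → 7.5% + 0% district = 7.5% → £2.19225
Subtotal = £1124.34; unrounded tax = £90.336525 → £90.34; total due = £1214.68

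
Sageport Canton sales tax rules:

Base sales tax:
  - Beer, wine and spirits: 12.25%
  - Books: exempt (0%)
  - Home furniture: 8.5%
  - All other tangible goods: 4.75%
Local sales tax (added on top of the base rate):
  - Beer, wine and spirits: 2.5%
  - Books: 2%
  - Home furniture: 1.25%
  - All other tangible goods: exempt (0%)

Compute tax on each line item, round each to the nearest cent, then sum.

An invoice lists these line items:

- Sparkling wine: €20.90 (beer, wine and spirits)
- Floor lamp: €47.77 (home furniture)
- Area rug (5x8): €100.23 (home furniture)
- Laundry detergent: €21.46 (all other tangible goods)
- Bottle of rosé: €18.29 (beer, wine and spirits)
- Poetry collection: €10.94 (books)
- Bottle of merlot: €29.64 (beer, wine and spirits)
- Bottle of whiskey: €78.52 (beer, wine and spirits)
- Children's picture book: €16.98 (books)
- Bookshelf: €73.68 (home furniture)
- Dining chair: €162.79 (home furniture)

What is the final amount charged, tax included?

€641.99

Sparkling wine €20.90: beer, wine and spirits → 12.25% + 2.5% local = 14.75% → €3.08
Floor lamp €47.77: home furniture → 8.5% + 1.25% local = 9.75% → €4.66
Area rug (5x8) €100.23: home furniture → 8.5% + 1.25% local = 9.75% → €9.77
Laundry detergent €21.46: all other tangible goods → 4.75% + 0% local = 4.75% → €1.02
Bottle of rosé €18.29: beer, wine and spirits → 12.25% + 2.5% local = 14.75% → €2.70
Poetry collection €10.94: books → 0% + 2% local = 2% → €0.22
Bottle of merlot €29.64: beer, wine and spirits → 12.25% + 2.5% local = 14.75% → €4.37
Bottle of whiskey €78.52: beer, wine and spirits → 12.25% + 2.5% local = 14.75% → €11.58
Children's picture book €16.98: books → 0% + 2% local = 2% → €0.34
Bookshelf €73.68: home furniture → 8.5% + 1.25% local = 9.75% → €7.18
Dining chair €162.79: home furniture → 8.5% + 1.25% local = 9.75% → €15.87
Subtotal = €581.20; tax = €60.79; total due = €641.99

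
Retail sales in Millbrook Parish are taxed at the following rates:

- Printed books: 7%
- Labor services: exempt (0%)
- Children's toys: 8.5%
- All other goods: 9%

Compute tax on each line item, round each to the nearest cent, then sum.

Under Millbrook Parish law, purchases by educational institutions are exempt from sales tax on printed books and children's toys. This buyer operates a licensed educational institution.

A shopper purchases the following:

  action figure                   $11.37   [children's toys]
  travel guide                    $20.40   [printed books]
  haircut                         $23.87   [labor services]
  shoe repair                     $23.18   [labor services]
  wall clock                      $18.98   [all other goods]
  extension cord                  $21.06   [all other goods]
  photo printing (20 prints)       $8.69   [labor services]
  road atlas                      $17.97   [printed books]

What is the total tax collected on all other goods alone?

Wall clock $18.98: all other goods → 9% → $1.71
Extension cord $21.06: all other goods → 9% → $1.90
Tax on all other goods = $1.71 + $1.90 = $3.61

$3.61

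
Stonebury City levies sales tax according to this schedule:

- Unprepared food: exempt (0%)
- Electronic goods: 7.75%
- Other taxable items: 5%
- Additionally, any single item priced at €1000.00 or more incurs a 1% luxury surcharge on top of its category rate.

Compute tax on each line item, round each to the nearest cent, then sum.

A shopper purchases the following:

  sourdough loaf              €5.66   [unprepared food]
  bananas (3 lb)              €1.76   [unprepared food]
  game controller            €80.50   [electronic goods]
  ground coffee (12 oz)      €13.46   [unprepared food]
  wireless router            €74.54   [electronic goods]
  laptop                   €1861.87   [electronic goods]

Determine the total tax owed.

€174.93

Sourdough loaf €5.66: unprepared food → 0% → €0.00
Bananas (3 lb) €1.76: unprepared food → 0% → €0.00
Game controller €80.50: electronic goods → 7.75% → €6.24
Ground coffee (12 oz) €13.46: unprepared food → 0% → €0.00
Wireless router €74.54: electronic goods → 7.75% → €5.78
Laptop €1861.87: electronic goods → 7.75% + 1% surcharge = 8.75% → €162.91
Total tax = €6.24 + €5.78 + €162.91 = €174.93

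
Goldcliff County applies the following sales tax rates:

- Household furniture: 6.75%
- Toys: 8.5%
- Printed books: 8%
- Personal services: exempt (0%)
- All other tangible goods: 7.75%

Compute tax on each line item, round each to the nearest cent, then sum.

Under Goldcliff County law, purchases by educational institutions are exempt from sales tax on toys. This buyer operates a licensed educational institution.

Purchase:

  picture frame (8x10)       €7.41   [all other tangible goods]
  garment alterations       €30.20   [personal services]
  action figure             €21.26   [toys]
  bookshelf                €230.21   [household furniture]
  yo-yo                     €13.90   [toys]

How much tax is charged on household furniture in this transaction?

€15.54

Bookshelf €230.21: household furniture → 6.75% → €15.54
Tax on household furniture = €15.54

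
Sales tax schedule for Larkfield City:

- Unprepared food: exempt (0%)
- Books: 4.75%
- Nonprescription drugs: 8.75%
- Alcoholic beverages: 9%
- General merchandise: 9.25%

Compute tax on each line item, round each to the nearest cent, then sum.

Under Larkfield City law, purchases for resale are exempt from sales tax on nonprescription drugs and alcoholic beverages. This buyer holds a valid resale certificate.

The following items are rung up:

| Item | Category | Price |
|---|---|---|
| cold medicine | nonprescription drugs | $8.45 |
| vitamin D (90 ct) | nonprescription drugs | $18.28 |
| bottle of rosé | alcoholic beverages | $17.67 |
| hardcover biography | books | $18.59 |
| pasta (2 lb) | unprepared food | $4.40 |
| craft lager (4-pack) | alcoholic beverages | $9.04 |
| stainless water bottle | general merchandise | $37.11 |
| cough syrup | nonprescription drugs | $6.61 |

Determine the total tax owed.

Cold medicine $8.45: nonprescription drugs, buyer-exempt → 0% → $0.00
Vitamin D (90 ct) $18.28: nonprescription drugs, buyer-exempt → 0% → $0.00
Bottle of rosé $17.67: alcoholic beverages, buyer-exempt → 0% → $0.00
Hardcover biography $18.59: books → 4.75% → $0.88
Pasta (2 lb) $4.40: unprepared food → 0% → $0.00
Craft lager (4-pack) $9.04: alcoholic beverages, buyer-exempt → 0% → $0.00
Stainless water bottle $37.11: general merchandise → 9.25% → $3.43
Cough syrup $6.61: nonprescription drugs, buyer-exempt → 0% → $0.00
Total tax = $0.88 + $3.43 = $4.31

$4.31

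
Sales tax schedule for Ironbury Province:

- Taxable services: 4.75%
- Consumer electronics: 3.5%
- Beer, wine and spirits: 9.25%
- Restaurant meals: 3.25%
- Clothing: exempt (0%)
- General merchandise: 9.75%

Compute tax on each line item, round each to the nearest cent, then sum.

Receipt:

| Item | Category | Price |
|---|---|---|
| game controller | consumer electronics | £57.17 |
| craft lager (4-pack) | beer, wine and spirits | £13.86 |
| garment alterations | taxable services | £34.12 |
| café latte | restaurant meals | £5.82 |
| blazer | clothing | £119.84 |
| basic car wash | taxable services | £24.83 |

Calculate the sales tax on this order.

£6.27

Game controller £57.17: consumer electronics → 3.5% → £2.00
Craft lager (4-pack) £13.86: beer, wine and spirits → 9.25% → £1.28
Garment alterations £34.12: taxable services → 4.75% → £1.62
Café latte £5.82: restaurant meals → 3.25% → £0.19
Blazer £119.84: clothing → 0% → £0.00
Basic car wash £24.83: taxable services → 4.75% → £1.18
Total tax = £2.00 + £1.28 + £1.62 + £0.19 + £1.18 = £6.27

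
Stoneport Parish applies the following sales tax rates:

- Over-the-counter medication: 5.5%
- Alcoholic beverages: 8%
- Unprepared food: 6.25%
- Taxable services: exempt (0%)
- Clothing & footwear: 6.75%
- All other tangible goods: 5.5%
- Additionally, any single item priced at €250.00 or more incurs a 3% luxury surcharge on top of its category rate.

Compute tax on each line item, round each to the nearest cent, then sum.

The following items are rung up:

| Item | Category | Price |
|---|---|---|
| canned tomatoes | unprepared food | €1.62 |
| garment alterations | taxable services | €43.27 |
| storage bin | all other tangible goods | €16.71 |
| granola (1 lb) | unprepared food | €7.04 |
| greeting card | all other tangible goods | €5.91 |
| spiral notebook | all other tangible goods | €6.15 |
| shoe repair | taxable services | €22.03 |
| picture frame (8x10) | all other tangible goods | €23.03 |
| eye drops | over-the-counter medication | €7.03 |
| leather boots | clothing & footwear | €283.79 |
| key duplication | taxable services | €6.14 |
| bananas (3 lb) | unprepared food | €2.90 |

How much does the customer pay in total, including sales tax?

Canned tomatoes €1.62: unprepared food → 6.25% → €0.10
Garment alterations €43.27: taxable services → 0% → €0.00
Storage bin €16.71: all other tangible goods → 5.5% → €0.92
Granola (1 lb) €7.04: unprepared food → 6.25% → €0.44
Greeting card €5.91: all other tangible goods → 5.5% → €0.33
Spiral notebook €6.15: all other tangible goods → 5.5% → €0.34
Shoe repair €22.03: taxable services → 0% → €0.00
Picture frame (8x10) €23.03: all other tangible goods → 5.5% → €1.27
Eye drops €7.03: over-the-counter medication → 5.5% → €0.39
Leather boots €283.79: clothing & footwear → 6.75% + 3% surcharge = 9.75% → €27.67
Key duplication €6.14: taxable services → 0% → €0.00
Bananas (3 lb) €2.90: unprepared food → 6.25% → €0.18
Subtotal = €425.62; tax = €31.64; total due = €457.26

€457.26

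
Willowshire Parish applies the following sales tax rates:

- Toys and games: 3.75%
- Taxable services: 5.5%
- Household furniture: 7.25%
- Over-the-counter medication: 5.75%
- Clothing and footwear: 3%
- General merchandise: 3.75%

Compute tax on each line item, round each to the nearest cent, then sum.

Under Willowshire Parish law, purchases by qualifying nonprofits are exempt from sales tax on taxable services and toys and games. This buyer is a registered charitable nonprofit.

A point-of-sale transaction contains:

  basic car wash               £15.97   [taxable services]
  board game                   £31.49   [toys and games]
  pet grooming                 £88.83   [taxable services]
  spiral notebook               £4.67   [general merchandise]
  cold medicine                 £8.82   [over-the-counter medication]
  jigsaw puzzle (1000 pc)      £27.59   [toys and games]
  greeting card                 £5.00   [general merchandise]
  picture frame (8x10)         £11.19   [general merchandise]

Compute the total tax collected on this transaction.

£1.30

Basic car wash £15.97: taxable services, buyer-exempt → 0% → £0.00
Board game £31.49: toys and games, buyer-exempt → 0% → £0.00
Pet grooming £88.83: taxable services, buyer-exempt → 0% → £0.00
Spiral notebook £4.67: general merchandise → 3.75% → £0.18
Cold medicine £8.82: over-the-counter medication → 5.75% → £0.51
Jigsaw puzzle (1000 pc) £27.59: toys and games, buyer-exempt → 0% → £0.00
Greeting card £5.00: general merchandise → 3.75% → £0.19
Picture frame (8x10) £11.19: general merchandise → 3.75% → £0.42
Total tax = £0.18 + £0.51 + £0.19 + £0.42 = £1.30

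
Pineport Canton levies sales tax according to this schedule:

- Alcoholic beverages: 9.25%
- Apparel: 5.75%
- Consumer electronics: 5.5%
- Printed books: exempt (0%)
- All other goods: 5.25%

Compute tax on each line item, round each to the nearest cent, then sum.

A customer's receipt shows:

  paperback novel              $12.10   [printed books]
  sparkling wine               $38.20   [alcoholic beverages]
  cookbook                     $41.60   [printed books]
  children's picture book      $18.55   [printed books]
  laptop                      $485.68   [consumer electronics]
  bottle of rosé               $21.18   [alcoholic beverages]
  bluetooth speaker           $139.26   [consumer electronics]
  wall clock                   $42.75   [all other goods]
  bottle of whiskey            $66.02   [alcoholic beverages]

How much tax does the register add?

Paperback novel $12.10: printed books → 0% → $0.00
Sparkling wine $38.20: alcoholic beverages → 9.25% → $3.53
Cookbook $41.60: printed books → 0% → $0.00
Children's picture book $18.55: printed books → 0% → $0.00
Laptop $485.68: consumer electronics → 5.5% → $26.71
Bottle of rosé $21.18: alcoholic beverages → 9.25% → $1.96
Bluetooth speaker $139.26: consumer electronics → 5.5% → $7.66
Wall clock $42.75: all other goods → 5.25% → $2.24
Bottle of whiskey $66.02: alcoholic beverages → 9.25% → $6.11
Total tax = $3.53 + $26.71 + $1.96 + $7.66 + $2.24 + $6.11 = $48.21

$48.21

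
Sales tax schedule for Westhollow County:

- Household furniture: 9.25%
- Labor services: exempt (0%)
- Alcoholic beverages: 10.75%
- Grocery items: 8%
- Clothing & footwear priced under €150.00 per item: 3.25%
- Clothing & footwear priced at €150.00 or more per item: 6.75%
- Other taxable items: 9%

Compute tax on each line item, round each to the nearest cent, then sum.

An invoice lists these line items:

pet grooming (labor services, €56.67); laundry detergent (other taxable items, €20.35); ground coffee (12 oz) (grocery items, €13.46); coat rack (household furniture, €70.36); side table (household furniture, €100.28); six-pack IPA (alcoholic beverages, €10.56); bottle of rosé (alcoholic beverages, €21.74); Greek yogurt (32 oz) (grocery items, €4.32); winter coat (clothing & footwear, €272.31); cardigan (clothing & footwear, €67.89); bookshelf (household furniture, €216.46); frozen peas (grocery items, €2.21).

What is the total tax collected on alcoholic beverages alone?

€3.48

Six-pack IPA €10.56: alcoholic beverages → 10.75% → €1.14
Bottle of rosé €21.74: alcoholic beverages → 10.75% → €2.34
Tax on alcoholic beverages = €1.14 + €2.34 = €3.48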